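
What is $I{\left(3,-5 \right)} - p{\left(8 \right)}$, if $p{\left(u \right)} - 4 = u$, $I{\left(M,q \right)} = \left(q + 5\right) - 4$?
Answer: $-16$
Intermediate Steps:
$I{\left(M,q \right)} = 1 + q$ ($I{\left(M,q \right)} = \left(5 + q\right) - 4 = 1 + q$)
$p{\left(u \right)} = 4 + u$
$I{\left(3,-5 \right)} - p{\left(8 \right)} = \left(1 - 5\right) - \left(4 + 8\right) = -4 - 12 = -16$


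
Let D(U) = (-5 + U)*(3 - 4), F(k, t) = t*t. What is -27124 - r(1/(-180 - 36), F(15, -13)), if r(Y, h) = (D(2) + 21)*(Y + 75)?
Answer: -260315/9 ≈ -28924.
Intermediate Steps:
F(k, t) = t²
D(U) = 5 - U (D(U) = (-5 + U)*(-1) = 5 - U)
r(Y, h) = 1800 + 24*Y (r(Y, h) = ((5 - 1*2) + 21)*(Y + 75) = ((5 - 2) + 21)*(75 + Y) = (3 + 21)*(75 + Y) = 24*(75 + Y) = 1800 + 24*Y)
-27124 - r(1/(-180 - 36), F(15, -13)) = -27124 - (1800 + 24/(-180 - 36)) = -27124 - (1800 + 24/(-216)) = -27124 - (1800 + 24*(-1/216)) = -27124 - (1800 - ⅑) = -27124 - 1*16199/9 = -27124 - 16199/9 = -260315/9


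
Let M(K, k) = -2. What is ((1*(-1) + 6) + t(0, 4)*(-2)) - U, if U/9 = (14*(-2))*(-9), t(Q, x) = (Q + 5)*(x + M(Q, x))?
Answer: -2283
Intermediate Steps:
t(Q, x) = (-2 + x)*(5 + Q) (t(Q, x) = (Q + 5)*(x - 2) = (5 + Q)*(-2 + x) = (-2 + x)*(5 + Q))
U = 2268 (U = 9*((14*(-2))*(-9)) = 9*(-28*(-9)) = 9*252 = 2268)
((1*(-1) + 6) + t(0, 4)*(-2)) - U = ((1*(-1) + 6) + (-10 - 2*0 + 5*4 + 0*4)*(-2)) - 1*2268 = ((-1 + 6) + (-10 + 0 + 20 + 0)*(-2)) - 2268 = (5 + 10*(-2)) - 2268 = (5 - 20) - 2268 = -15 - 2268 = -2283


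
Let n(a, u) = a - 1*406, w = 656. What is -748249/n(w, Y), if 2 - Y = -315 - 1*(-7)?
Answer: -748249/250 ≈ -2993.0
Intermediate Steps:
Y = 310 (Y = 2 - (-315 - 1*(-7)) = 2 - (-315 + 7) = 2 - 1*(-308) = 2 + 308 = 310)
n(a, u) = -406 + a (n(a, u) = a - 406 = -406 + a)
-748249/n(w, Y) = -748249/(-406 + 656) = -748249/250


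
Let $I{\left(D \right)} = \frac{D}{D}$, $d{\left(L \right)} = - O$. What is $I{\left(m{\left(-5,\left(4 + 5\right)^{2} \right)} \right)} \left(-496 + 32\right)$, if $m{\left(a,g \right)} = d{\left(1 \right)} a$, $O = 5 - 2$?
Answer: $-464$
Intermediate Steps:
$O = 3$ ($O = 5 - 2 = 3$)
$d{\left(L \right)} = -3$ ($d{\left(L \right)} = \left(-1\right) 3 = -3$)
$m{\left(a,g \right)} = - 3 a$
$I{\left(D \right)} = 1$
$I{\left(m{\left(-5,\left(4 + 5\right)^{2} \right)} \right)} \left(-496 + 32\right) = 1 \left(-496 + 32\right) = 1 \left(-464\right) = -464$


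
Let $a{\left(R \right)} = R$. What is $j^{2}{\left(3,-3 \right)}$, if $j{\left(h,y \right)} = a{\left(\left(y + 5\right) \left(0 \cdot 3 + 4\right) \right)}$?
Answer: $64$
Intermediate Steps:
$j{\left(h,y \right)} = 20 + 4 y$ ($j{\left(h,y \right)} = \left(y + 5\right) \left(0 \cdot 3 + 4\right) = \left(5 + y\right) \left(0 + 4\right) = \left(5 + y\right) 4 = 20 + 4 y$)
$j^{2}{\left(3,-3 \right)} = \left(20 + 4 \left(-3\right)\right)^{2} = \left(20 - 12\right)^{2} = 8^{2} = 64$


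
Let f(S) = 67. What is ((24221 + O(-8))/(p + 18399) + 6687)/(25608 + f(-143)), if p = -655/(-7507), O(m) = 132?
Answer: 71061868019/272790847300 ≈ 0.26050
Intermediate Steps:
p = 655/7507 (p = -655*(-1/7507) = 655/7507 ≈ 0.087252)
((24221 + O(-8))/(p + 18399) + 6687)/(25608 + f(-143)) = ((24221 + 132)/(655/7507 + 18399) + 6687)/(25608 + 67) = (24353/(138121948/7507) + 6687)/25675 = (24353*(7507/138121948) + 6687)*(1/25675) = (182817971/138121948 + 6687)*(1/25675) = (923804284247/138121948)*(1/25675) = 71061868019/272790847300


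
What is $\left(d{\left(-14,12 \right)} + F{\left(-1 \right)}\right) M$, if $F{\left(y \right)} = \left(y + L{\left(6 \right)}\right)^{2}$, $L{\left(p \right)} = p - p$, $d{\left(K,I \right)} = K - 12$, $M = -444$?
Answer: $11100$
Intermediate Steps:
$d{\left(K,I \right)} = -12 + K$ ($d{\left(K,I \right)} = K - 12 = -12 + K$)
$L{\left(p \right)} = 0$
$F{\left(y \right)} = y^{2}$ ($F{\left(y \right)} = \left(y + 0\right)^{2} = y^{2}$)
$\left(d{\left(-14,12 \right)} + F{\left(-1 \right)}\right) M = \left(\left(-12 - 14\right) + \left(-1\right)^{2}\right) \left(-444\right) = \left(-26 + 1\right) \left(-444\right) = \left(-25\right) \left(-444\right) = 11100$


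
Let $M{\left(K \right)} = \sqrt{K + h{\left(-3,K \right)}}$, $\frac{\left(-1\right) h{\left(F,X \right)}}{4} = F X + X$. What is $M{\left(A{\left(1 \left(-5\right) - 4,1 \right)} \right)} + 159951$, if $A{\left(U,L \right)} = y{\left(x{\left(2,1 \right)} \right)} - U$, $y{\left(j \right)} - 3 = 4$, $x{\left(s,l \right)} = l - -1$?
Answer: $159963$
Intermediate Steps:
$x{\left(s,l \right)} = 1 + l$ ($x{\left(s,l \right)} = l + 1 = 1 + l$)
$h{\left(F,X \right)} = - 4 X - 4 F X$ ($h{\left(F,X \right)} = - 4 \left(F X + X\right) = - 4 \left(X + F X\right) = - 4 X - 4 F X$)
$y{\left(j \right)} = 7$ ($y{\left(j \right)} = 3 + 4 = 7$)
$A{\left(U,L \right)} = 7 - U$
$M{\left(K \right)} = 3 \sqrt{K}$ ($M{\left(K \right)} = \sqrt{K - 4 K \left(1 - 3\right)} = \sqrt{K - 4 K \left(-2\right)} = \sqrt{K + 8 K} = \sqrt{9 K} = 3 \sqrt{K}$)
$M{\left(A{\left(1 \left(-5\right) - 4,1 \right)} \right)} + 159951 = 3 \sqrt{7 - \left(1 \left(-5\right) - 4\right)} + 159951 = 3 \sqrt{7 - \left(-5 - 4\right)} + 159951 = 3 \sqrt{7 - -9} + 159951 = 3 \sqrt{7 + 9} + 159951 = 3 \sqrt{16} + 159951 = 3 \cdot 4 + 159951 = 12 + 159951 = 159963$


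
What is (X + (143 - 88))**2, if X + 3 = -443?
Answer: 152881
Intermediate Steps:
X = -446 (X = -3 - 443 = -446)
(X + (143 - 88))**2 = (-446 + (143 - 88))**2 = (-446 + 55)**2 = (-391)**2 = 152881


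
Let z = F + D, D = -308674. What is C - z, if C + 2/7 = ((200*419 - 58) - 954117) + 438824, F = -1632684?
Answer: 10568647/7 ≈ 1.5098e+6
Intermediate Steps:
z = -1941358 (z = -1632684 - 308674 = -1941358)
C = -3020859/7 (C = -2/7 + (((200*419 - 58) - 954117) + 438824) = -2/7 + (((83800 - 58) - 954117) + 438824) = -2/7 + ((83742 - 954117) + 438824) = -2/7 + (-870375 + 438824) = -2/7 - 431551 = -3020859/7 ≈ -4.3155e+5)
C - z = -3020859/7 - 1*(-1941358) = -3020859/7 + 1941358 = 10568647/7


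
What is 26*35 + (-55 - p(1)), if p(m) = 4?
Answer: 851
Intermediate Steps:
26*35 + (-55 - p(1)) = 26*35 + (-55 - 1*4) = 910 + (-55 - 4) = 910 - 59 = 851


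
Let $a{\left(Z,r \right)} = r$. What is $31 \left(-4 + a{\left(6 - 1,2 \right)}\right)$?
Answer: $-62$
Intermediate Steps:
$31 \left(-4 + a{\left(6 - 1,2 \right)}\right) = 31 \left(-4 + 2\right) = 31 \left(-2\right) = -62$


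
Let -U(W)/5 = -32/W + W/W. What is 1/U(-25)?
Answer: -5/57 ≈ -0.087719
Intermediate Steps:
U(W) = -5 + 160/W (U(W) = -5*(-32/W + W/W) = -5*(-32/W + 1) = -5*(1 - 32/W) = -5 + 160/W)
1/U(-25) = 1/(-5 + 160/(-25)) = 1/(-5 + 160*(-1/25)) = 1/(-5 - 32/5) = 1/(-57/5) = -5/57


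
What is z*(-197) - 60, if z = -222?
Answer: 43674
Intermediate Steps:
z*(-197) - 60 = -222*(-197) - 60 = 43734 - 60 = 43674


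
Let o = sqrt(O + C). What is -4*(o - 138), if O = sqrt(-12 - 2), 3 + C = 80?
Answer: 552 - 4*sqrt(77 + I*sqrt(14)) ≈ 516.89 - 0.85255*I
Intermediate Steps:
C = 77 (C = -3 + 80 = 77)
O = I*sqrt(14) (O = sqrt(-14) = I*sqrt(14) ≈ 3.7417*I)
o = sqrt(77 + I*sqrt(14)) (o = sqrt(I*sqrt(14) + 77) = sqrt(77 + I*sqrt(14)) ≈ 8.7776 + 0.2131*I)
-4*(o - 138) = -4*(sqrt(77 + I*sqrt(14)) - 138) = -4*(-138 + sqrt(77 + I*sqrt(14))) = 552 - 4*sqrt(77 + I*sqrt(14))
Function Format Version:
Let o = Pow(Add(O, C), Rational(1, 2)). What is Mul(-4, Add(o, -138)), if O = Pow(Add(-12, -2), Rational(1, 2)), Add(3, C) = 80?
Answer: Add(552, Mul(-4, Pow(Add(77, Mul(I, Pow(14, Rational(1, 2)))), Rational(1, 2)))) ≈ Add(516.89, Mul(-0.85255, I))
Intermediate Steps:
C = 77 (C = Add(-3, 80) = 77)
O = Mul(I, Pow(14, Rational(1, 2))) (O = Pow(-14, Rational(1, 2)) = Mul(I, Pow(14, Rational(1, 2))) ≈ Mul(3.7417, I))
o = Pow(Add(77, Mul(I, Pow(14, Rational(1, 2)))), Rational(1, 2)) (o = Pow(Add(Mul(I, Pow(14, Rational(1, 2))), 77), Rational(1, 2)) = Pow(Add(77, Mul(I, Pow(14, Rational(1, 2)))), Rational(1, 2)) ≈ Add(8.7776, Mul(0.2131, I)))
Mul(-4, Add(o, -138)) = Mul(-4, Add(Pow(Add(77, Mul(I, Pow(14, Rational(1, 2)))), Rational(1, 2)), -138)) = Mul(-4, Add(-138, Pow(Add(77, Mul(I, Pow(14, Rational(1, 2)))), Rational(1, 2)))) = Add(552, Mul(-4, Pow(Add(77, Mul(I, Pow(14, Rational(1, 2)))), Rational(1, 2))))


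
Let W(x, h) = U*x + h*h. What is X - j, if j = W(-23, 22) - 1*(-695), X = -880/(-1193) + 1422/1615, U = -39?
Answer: -3996701174/1926695 ≈ -2074.4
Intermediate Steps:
W(x, h) = h² - 39*x (W(x, h) = -39*x + h*h = -39*x + h² = h² - 39*x)
X = 3117646/1926695 (X = -880*(-1/1193) + 1422*(1/1615) = 880/1193 + 1422/1615 = 3117646/1926695 ≈ 1.6181)
j = 2076 (j = (22² - 39*(-23)) - 1*(-695) = (484 + 897) + 695 = 1381 + 695 = 2076)
X - j = 3117646/1926695 - 1*2076 = 3117646/1926695 - 2076 = -3996701174/1926695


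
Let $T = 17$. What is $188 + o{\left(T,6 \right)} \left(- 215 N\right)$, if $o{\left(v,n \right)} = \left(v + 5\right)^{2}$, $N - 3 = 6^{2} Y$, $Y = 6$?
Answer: $-22788952$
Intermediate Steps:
$N = 219$ ($N = 3 + 6^{2} \cdot 6 = 3 + 36 \cdot 6 = 3 + 216 = 219$)
$o{\left(v,n \right)} = \left(5 + v\right)^{2}$
$188 + o{\left(T,6 \right)} \left(- 215 N\right) = 188 + \left(5 + 17\right)^{2} \left(\left(-215\right) 219\right) = 188 + 22^{2} \left(-47085\right) = 188 + 484 \left(-47085\right) = 188 - 22789140 = -22788952$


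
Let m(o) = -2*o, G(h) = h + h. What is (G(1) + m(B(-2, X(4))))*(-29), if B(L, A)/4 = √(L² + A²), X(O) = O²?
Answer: -58 + 464*√65 ≈ 3682.9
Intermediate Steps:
B(L, A) = 4*√(A² + L²) (B(L, A) = 4*√(L² + A²) = 4*√(A² + L²))
G(h) = 2*h
(G(1) + m(B(-2, X(4))))*(-29) = (2*1 - 8*√((4²)² + (-2)²))*(-29) = (2 - 8*√(16² + 4))*(-29) = (2 - 8*√(256 + 4))*(-29) = (2 - 8*√260)*(-29) = (2 - 8*2*√65)*(-29) = (2 - 16*√65)*(-29) = -58 + 464*√65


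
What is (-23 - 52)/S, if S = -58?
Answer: 75/58 ≈ 1.2931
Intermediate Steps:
(-23 - 52)/S = (-23 - 52)/(-58) = -1/58*(-75) = 75/58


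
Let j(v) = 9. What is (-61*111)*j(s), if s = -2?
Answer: -60939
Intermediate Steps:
(-61*111)*j(s) = -61*111*9 = -6771*9 = -60939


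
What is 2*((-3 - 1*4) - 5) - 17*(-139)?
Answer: 2339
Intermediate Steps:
2*((-3 - 1*4) - 5) - 17*(-139) = 2*((-3 - 4) - 5) + 2363 = 2*(-7 - 5) + 2363 = 2*(-12) + 2363 = -24 + 2363 = 2339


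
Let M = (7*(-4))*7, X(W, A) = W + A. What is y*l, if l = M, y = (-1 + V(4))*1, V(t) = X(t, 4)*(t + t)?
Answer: -12348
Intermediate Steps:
X(W, A) = A + W
V(t) = 2*t*(4 + t) (V(t) = (4 + t)*(t + t) = (4 + t)*(2*t) = 2*t*(4 + t))
y = 63 (y = (-1 + 2*4*(4 + 4))*1 = (-1 + 2*4*8)*1 = (-1 + 64)*1 = 63*1 = 63)
M = -196 (M = -28*7 = -196)
l = -196
y*l = 63*(-196) = -12348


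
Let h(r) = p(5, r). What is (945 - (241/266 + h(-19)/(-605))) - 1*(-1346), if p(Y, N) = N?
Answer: 368539771/160930 ≈ 2290.1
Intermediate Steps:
h(r) = r
(945 - (241/266 + h(-19)/(-605))) - 1*(-1346) = (945 - (241/266 - 19/(-605))) - 1*(-1346) = (945 - (241*(1/266) - 19*(-1/605))) + 1346 = (945 - (241/266 + 19/605)) + 1346 = (945 - 1*150859/160930) + 1346 = (945 - 150859/160930) + 1346 = 151927991/160930 + 1346 = 368539771/160930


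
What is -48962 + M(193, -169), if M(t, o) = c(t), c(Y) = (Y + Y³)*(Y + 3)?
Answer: 1409044038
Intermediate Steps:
c(Y) = (3 + Y)*(Y + Y³) (c(Y) = (Y + Y³)*(3 + Y) = (3 + Y)*(Y + Y³))
M(t, o) = t*(3 + t + t³ + 3*t²)
-48962 + M(193, -169) = -48962 + 193*(3 + 193 + 193³ + 3*193²) = -48962 + 193*(3 + 193 + 7189057 + 3*37249) = -48962 + 193*(3 + 193 + 7189057 + 111747) = -48962 + 193*7301000 = -48962 + 1409093000 = 1409044038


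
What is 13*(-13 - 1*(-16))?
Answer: 39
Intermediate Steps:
13*(-13 - 1*(-16)) = 13*(-13 + 16) = 13*3 = 39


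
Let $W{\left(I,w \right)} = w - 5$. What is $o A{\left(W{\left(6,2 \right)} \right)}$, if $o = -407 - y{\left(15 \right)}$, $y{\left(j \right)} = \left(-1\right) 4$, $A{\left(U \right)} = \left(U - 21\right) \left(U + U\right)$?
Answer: $-58032$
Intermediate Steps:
$W{\left(I,w \right)} = -5 + w$
$A{\left(U \right)} = 2 U \left(-21 + U\right)$ ($A{\left(U \right)} = \left(-21 + U\right) 2 U = 2 U \left(-21 + U\right)$)
$y{\left(j \right)} = -4$
$o = -403$ ($o = -407 - -4 = -407 + 4 = -403$)
$o A{\left(W{\left(6,2 \right)} \right)} = - 403 \cdot 2 \left(-5 + 2\right) \left(-21 + \left(-5 + 2\right)\right) = - 403 \cdot 2 \left(-3\right) \left(-21 - 3\right) = - 403 \cdot 2 \left(-3\right) \left(-24\right) = \left(-403\right) 144 = -58032$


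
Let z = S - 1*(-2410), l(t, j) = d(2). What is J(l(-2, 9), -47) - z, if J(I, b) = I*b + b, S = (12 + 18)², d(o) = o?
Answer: -3451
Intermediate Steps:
l(t, j) = 2
S = 900 (S = 30² = 900)
J(I, b) = b + I*b
z = 3310 (z = 900 - 1*(-2410) = 900 + 2410 = 3310)
J(l(-2, 9), -47) - z = -47*(1 + 2) - 1*3310 = -47*3 - 3310 = -141 - 3310 = -3451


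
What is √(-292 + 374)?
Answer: √82 ≈ 9.0554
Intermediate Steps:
√(-292 + 374) = √82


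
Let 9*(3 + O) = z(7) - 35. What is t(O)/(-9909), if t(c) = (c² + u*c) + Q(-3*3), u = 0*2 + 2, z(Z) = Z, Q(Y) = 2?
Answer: -2197/802629 ≈ -0.0027373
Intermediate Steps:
u = 2 (u = 0 + 2 = 2)
O = -55/9 (O = -3 + (7 - 35)/9 = -3 + (⅑)*(-28) = -3 - 28/9 = -55/9 ≈ -6.1111)
t(c) = 2 + c² + 2*c (t(c) = (c² + 2*c) + 2 = 2 + c² + 2*c)
t(O)/(-9909) = (2 + (-55/9)² + 2*(-55/9))/(-9909) = (2 + 3025/81 - 110/9)*(-1/9909) = (2197/81)*(-1/9909) = -2197/802629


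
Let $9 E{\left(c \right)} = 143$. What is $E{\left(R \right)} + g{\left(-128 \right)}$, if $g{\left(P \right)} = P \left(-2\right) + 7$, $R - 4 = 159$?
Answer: $\frac{2510}{9} \approx 278.89$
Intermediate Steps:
$R = 163$ ($R = 4 + 159 = 163$)
$E{\left(c \right)} = \frac{143}{9}$ ($E{\left(c \right)} = \frac{1}{9} \cdot 143 = \frac{143}{9}$)
$g{\left(P \right)} = 7 - 2 P$ ($g{\left(P \right)} = - 2 P + 7 = 7 - 2 P$)
$E{\left(R \right)} + g{\left(-128 \right)} = \frac{143}{9} + \left(7 - -256\right) = \frac{143}{9} + \left(7 + 256\right) = \frac{143}{9} + 263 = \frac{2510}{9}$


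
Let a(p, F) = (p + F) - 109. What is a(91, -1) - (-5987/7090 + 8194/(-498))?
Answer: -3004297/1765410 ≈ -1.7018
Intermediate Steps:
a(p, F) = -109 + F + p (a(p, F) = (F + p) - 109 = -109 + F + p)
a(91, -1) - (-5987/7090 + 8194/(-498)) = (-109 - 1 + 91) - (-5987/7090 + 8194/(-498)) = -19 - (-5987*1/7090 + 8194*(-1/498)) = -19 - (-5987/7090 - 4097/249) = -19 - 1*(-30538493/1765410) = -19 + 30538493/1765410 = -3004297/1765410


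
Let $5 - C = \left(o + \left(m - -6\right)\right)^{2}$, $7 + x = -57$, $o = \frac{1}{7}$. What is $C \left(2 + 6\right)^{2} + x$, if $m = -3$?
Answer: $- \frac{18432}{49} \approx -376.16$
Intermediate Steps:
$o = \frac{1}{7} \approx 0.14286$
$x = -64$ ($x = -7 - 57 = -64$)
$C = - \frac{239}{49}$ ($C = 5 - \left(\frac{1}{7} - -3\right)^{2} = 5 - \left(\frac{1}{7} + \left(-3 + 6\right)\right)^{2} = 5 - \left(\frac{1}{7} + 3\right)^{2} = 5 - \left(\frac{22}{7}\right)^{2} = 5 - \frac{484}{49} = - \frac{239}{49} \approx -4.8775$)
$C \left(2 + 6\right)^{2} + x = - \frac{239 \left(2 + 6\right)^{2}}{49} - 64 = - \frac{239 \cdot 8^{2}}{49} - 64 = \left(- \frac{239}{49}\right) 64 - 64 = - \frac{15296}{49} - 64 = - \frac{18432}{49}$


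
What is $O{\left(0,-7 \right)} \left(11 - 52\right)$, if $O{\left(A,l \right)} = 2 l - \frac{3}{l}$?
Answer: $\frac{3895}{7} \approx 556.43$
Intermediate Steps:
$O{\left(A,l \right)} = - \frac{3}{l} + 2 l$
$O{\left(0,-7 \right)} \left(11 - 52\right) = \left(- \frac{3}{-7} + 2 \left(-7\right)\right) \left(11 - 52\right) = \left(\left(-3\right) \left(- \frac{1}{7}\right) - 14\right) \left(-41\right) = \left(\frac{3}{7} - 14\right) \left(-41\right) = \left(- \frac{95}{7}\right) \left(-41\right) = \frac{3895}{7}$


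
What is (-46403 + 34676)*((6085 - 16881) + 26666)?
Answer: -186107490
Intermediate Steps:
(-46403 + 34676)*((6085 - 16881) + 26666) = -11727*(-10796 + 26666) = -11727*15870 = -186107490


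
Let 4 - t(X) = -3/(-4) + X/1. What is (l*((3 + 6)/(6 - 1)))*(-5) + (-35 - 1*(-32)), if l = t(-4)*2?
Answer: -267/2 ≈ -133.50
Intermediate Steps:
t(X) = 13/4 - X (t(X) = 4 - (-3/(-4) + X/1) = 4 - (-3*(-¼) + X*1) = 4 - (¾ + X) = 4 + (-¾ - X) = 13/4 - X)
l = 29/2 (l = (13/4 - 1*(-4))*2 = (13/4 + 4)*2 = (29/4)*2 = 29/2 ≈ 14.500)
(l*((3 + 6)/(6 - 1)))*(-5) + (-35 - 1*(-32)) = (29*((3 + 6)/(6 - 1))/2)*(-5) + (-35 - 1*(-32)) = (29*(9/5)/2)*(-5) + (-35 + 32) = (29*(9*(⅕))/2)*(-5) - 3 = ((29/2)*(9/5))*(-5) - 3 = (261/10)*(-5) - 3 = -261/2 - 3 = -267/2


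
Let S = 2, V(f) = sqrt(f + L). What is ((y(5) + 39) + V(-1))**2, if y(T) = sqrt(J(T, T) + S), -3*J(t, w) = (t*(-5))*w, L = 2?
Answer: (120 + sqrt(393))**2/9 ≈ 2172.3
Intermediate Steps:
J(t, w) = 5*t*w/3 (J(t, w) = -t*(-5)*w/3 = -(-5*t)*w/3 = -(-5)*t*w/3 = 5*t*w/3)
V(f) = sqrt(2 + f) (V(f) = sqrt(f + 2) = sqrt(2 + f))
y(T) = sqrt(2 + 5*T**2/3) (y(T) = sqrt(5*T*T/3 + 2) = sqrt(5*T**2/3 + 2) = sqrt(2 + 5*T**2/3))
((y(5) + 39) + V(-1))**2 = ((sqrt(18 + 15*5**2)/3 + 39) + sqrt(2 - 1))**2 = ((sqrt(18 + 15*25)/3 + 39) + sqrt(1))**2 = ((sqrt(18 + 375)/3 + 39) + 1)**2 = ((sqrt(393)/3 + 39) + 1)**2 = ((39 + sqrt(393)/3) + 1)**2 = (40 + sqrt(393)/3)**2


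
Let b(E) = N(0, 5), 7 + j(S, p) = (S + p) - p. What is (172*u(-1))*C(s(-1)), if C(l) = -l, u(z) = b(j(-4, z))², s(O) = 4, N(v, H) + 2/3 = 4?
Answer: -68800/9 ≈ -7644.4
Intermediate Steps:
N(v, H) = 10/3 (N(v, H) = -⅔ + 4 = 10/3)
j(S, p) = -7 + S (j(S, p) = -7 + ((S + p) - p) = -7 + S)
b(E) = 10/3
u(z) = 100/9 (u(z) = (10/3)² = 100/9)
(172*u(-1))*C(s(-1)) = (172*(100/9))*(-1*4) = (17200/9)*(-4) = -68800/9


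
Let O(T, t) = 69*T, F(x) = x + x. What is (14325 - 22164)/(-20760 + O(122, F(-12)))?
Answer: 2613/4114 ≈ 0.63515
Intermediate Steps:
F(x) = 2*x
(14325 - 22164)/(-20760 + O(122, F(-12))) = (14325 - 22164)/(-20760 + 69*122) = -7839/(-20760 + 8418) = -7839/(-12342) = -7839*(-1/12342) = 2613/4114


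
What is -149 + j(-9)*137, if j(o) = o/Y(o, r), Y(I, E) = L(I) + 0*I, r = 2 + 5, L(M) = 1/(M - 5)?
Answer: 17113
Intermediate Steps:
L(M) = 1/(-5 + M)
r = 7
Y(I, E) = 1/(-5 + I) (Y(I, E) = 1/(-5 + I) + 0*I = 1/(-5 + I) + 0 = 1/(-5 + I))
j(o) = o*(-5 + o) (j(o) = o/(1/(-5 + o)) = o*(-5 + o))
-149 + j(-9)*137 = -149 - 9*(-5 - 9)*137 = -149 - 9*(-14)*137 = -149 + 126*137 = -149 + 17262 = 17113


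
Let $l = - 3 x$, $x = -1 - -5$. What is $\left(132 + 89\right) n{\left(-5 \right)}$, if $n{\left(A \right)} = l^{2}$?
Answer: $31824$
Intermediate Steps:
$x = 4$ ($x = -1 + 5 = 4$)
$l = -12$ ($l = \left(-3\right) 4 = -12$)
$n{\left(A \right)} = 144$ ($n{\left(A \right)} = \left(-12\right)^{2} = 144$)
$\left(132 + 89\right) n{\left(-5 \right)} = \left(132 + 89\right) 144 = 221 \cdot 144 = 31824$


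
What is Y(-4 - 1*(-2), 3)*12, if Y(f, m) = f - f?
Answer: 0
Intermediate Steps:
Y(f, m) = 0
Y(-4 - 1*(-2), 3)*12 = 0*12 = 0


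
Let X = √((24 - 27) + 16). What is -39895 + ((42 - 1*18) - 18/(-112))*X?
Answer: -39895 + 1353*√13/56 ≈ -39808.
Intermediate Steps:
X = √13 (X = √(-3 + 16) = √13 ≈ 3.6056)
-39895 + ((42 - 1*18) - 18/(-112))*X = -39895 + ((42 - 1*18) - 18/(-112))*√13 = -39895 + ((42 - 18) - 18*(-1/112))*√13 = -39895 + (24 + 9/56)*√13 = -39895 + 1353*√13/56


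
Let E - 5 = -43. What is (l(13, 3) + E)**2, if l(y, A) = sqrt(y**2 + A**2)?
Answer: (38 - sqrt(178))**2 ≈ 608.03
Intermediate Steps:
l(y, A) = sqrt(A**2 + y**2)
E = -38 (E = 5 - 43 = -38)
(l(13, 3) + E)**2 = (sqrt(3**2 + 13**2) - 38)**2 = (sqrt(9 + 169) - 38)**2 = (sqrt(178) - 38)**2 = (-38 + sqrt(178))**2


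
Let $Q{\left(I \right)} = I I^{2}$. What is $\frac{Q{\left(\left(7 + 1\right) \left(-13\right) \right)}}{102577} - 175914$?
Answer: $- \frac{18045855242}{102577} \approx -1.7593 \cdot 10^{5}$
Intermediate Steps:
$Q{\left(I \right)} = I^{3}$
$\frac{Q{\left(\left(7 + 1\right) \left(-13\right) \right)}}{102577} - 175914 = \frac{\left(\left(7 + 1\right) \left(-13\right)\right)^{3}}{102577} - 175914 = \left(8 \left(-13\right)\right)^{3} \cdot \frac{1}{102577} - 175914 = \left(-104\right)^{3} \cdot \frac{1}{102577} - 175914 = \left(-1124864\right) \frac{1}{102577} - 175914 = - \frac{1124864}{102577} - 175914 = - \frac{18045855242}{102577}$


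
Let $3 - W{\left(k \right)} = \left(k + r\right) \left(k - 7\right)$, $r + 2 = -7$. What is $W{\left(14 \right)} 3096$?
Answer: $-99072$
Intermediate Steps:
$r = -9$ ($r = -2 - 7 = -9$)
$W{\left(k \right)} = 3 - \left(-9 + k\right) \left(-7 + k\right)$ ($W{\left(k \right)} = 3 - \left(k - 9\right) \left(k - 7\right) = 3 - \left(-9 + k\right) \left(-7 + k\right)$)
$W{\left(14 \right)} 3096 = \left(-60 - 14^{2} + 16 \cdot 14\right) 3096 = \left(-60 - 196 + 224\right) 3096 = \left(-32\right) 3096 = -99072$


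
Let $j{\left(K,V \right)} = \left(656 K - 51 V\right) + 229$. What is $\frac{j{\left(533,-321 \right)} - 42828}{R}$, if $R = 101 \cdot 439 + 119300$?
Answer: $\frac{323420}{163639} \approx 1.9764$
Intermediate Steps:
$j{\left(K,V \right)} = 229 - 51 V + 656 K$ ($j{\left(K,V \right)} = \left(- 51 V + 656 K\right) + 229 = 229 - 51 V + 656 K$)
$R = 163639$ ($R = 44339 + 119300 = 163639$)
$\frac{j{\left(533,-321 \right)} - 42828}{R} = \frac{\left(229 - -16371 + 656 \cdot 533\right) - 42828}{163639} = \left(\left(229 + 16371 + 349648\right) - 42828\right) \frac{1}{163639} = \left(366248 - 42828\right) \frac{1}{163639} = 323420 \cdot \frac{1}{163639} = \frac{323420}{163639}$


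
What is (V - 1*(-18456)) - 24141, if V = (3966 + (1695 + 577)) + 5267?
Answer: 5820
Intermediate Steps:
V = 11505 (V = (3966 + 2272) + 5267 = 6238 + 5267 = 11505)
(V - 1*(-18456)) - 24141 = (11505 - 1*(-18456)) - 24141 = (11505 + 18456) - 24141 = 29961 - 24141 = 5820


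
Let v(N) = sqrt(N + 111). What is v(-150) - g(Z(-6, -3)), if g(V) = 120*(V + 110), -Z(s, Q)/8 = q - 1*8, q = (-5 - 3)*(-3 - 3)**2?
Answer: -297360 + I*sqrt(39) ≈ -2.9736e+5 + 6.245*I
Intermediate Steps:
q = -288 (q = -8*(-6)**2 = -8*36 = -288)
Z(s, Q) = 2368 (Z(s, Q) = -8*(-288 - 1*8) = -8*(-288 - 8) = -8*(-296) = 2368)
v(N) = sqrt(111 + N)
g(V) = 13200 + 120*V (g(V) = 120*(110 + V) = 13200 + 120*V)
v(-150) - g(Z(-6, -3)) = sqrt(111 - 150) - (13200 + 120*2368) = sqrt(-39) - (13200 + 284160) = I*sqrt(39) - 1*297360 = I*sqrt(39) - 297360 = -297360 + I*sqrt(39)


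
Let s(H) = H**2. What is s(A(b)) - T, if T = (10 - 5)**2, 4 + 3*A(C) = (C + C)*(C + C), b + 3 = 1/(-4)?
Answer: 2201/16 ≈ 137.56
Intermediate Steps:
b = -13/4 (b = -3 + 1/(-4) = -3 - 1/4 = -13/4 ≈ -3.2500)
A(C) = -4/3 + 4*C**2/3 (A(C) = -4/3 + ((C + C)*(C + C))/3 = -4/3 + ((2*C)*(2*C))/3 = -4/3 + (4*C**2)/3 = -4/3 + 4*C**2/3)
T = 25 (T = 5**2 = 25)
s(A(b)) - T = (-4/3 + 4*(-13/4)**2/3)**2 - 1*25 = (-4/3 + (4/3)*(169/16))**2 - 25 = (-4/3 + 169/12)**2 - 25 = (51/4)**2 - 25 = 2601/16 - 25 = 2201/16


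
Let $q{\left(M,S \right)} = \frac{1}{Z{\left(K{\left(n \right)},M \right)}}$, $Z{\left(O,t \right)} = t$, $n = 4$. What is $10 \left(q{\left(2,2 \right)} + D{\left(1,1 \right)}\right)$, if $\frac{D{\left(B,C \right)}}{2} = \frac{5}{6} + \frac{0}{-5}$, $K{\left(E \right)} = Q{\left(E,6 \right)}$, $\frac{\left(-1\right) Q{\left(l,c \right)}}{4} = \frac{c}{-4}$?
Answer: $\frac{65}{3} \approx 21.667$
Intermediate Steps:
$Q{\left(l,c \right)} = c$ ($Q{\left(l,c \right)} = - 4 \frac{c}{-4} = - 4 c \left(- \frac{1}{4}\right) = - 4 \left(- \frac{c}{4}\right) = c$)
$K{\left(E \right)} = 6$
$D{\left(B,C \right)} = \frac{5}{3}$ ($D{\left(B,C \right)} = 2 \left(\frac{5}{6} + \frac{0}{-5}\right) = 2 \left(5 \cdot \frac{1}{6} + 0 \left(- \frac{1}{5}\right)\right) = 2 \left(\frac{5}{6} + 0\right) = 2 \cdot \frac{5}{6} = \frac{5}{3}$)
$q{\left(M,S \right)} = \frac{1}{M}$
$10 \left(q{\left(2,2 \right)} + D{\left(1,1 \right)}\right) = 10 \left(\frac{1}{2} + \frac{5}{3}\right) = 10 \cdot \frac{13}{6} = \frac{65}{3}$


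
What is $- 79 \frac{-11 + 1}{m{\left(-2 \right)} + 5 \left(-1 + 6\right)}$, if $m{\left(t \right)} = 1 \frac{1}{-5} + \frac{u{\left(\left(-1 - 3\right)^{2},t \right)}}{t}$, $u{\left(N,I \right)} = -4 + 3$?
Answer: $\frac{7900}{253} \approx 31.225$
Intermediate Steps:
$u{\left(N,I \right)} = -1$
$m{\left(t \right)} = - \frac{1}{5} - \frac{1}{t}$ ($m{\left(t \right)} = 1 \frac{1}{-5} - \frac{1}{t} = 1 \left(- \frac{1}{5}\right) - \frac{1}{t} = - \frac{1}{5} - \frac{1}{t}$)
$- 79 \frac{-11 + 1}{m{\left(-2 \right)} + 5 \left(-1 + 6\right)} = - 79 \frac{-11 + 1}{\frac{-5 - -2}{5 \left(-2\right)} + 5 \left(-1 + 6\right)} = - 79 \left(- \frac{10}{\frac{1}{5} \left(- \frac{1}{2}\right) \left(-5 + 2\right) + 5 \cdot 5}\right) = - 79 \left(- \frac{10}{\frac{1}{5} \left(- \frac{1}{2}\right) \left(-3\right) + 25}\right) = - 79 \left(- \frac{10}{\frac{3}{10} + 25}\right) = - 79 \left(- \frac{10}{\frac{253}{10}}\right) = - 79 \left(\left(-10\right) \frac{10}{253}\right) = \left(-79\right) \left(- \frac{100}{253}\right) = \frac{7900}{253}$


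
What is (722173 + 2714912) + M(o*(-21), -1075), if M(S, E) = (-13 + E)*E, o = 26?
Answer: 4606685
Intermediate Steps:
M(S, E) = E*(-13 + E)
(722173 + 2714912) + M(o*(-21), -1075) = (722173 + 2714912) - 1075*(-13 - 1075) = 3437085 - 1075*(-1088) = 3437085 + 1169600 = 4606685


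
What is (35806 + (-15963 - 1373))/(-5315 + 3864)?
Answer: -18470/1451 ≈ -12.729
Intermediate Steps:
(35806 + (-15963 - 1373))/(-5315 + 3864) = (35806 - 17336)/(-1451) = 18470*(-1/1451) = -18470/1451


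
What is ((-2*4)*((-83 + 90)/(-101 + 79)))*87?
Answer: 2436/11 ≈ 221.45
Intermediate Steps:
((-2*4)*((-83 + 90)/(-101 + 79)))*87 = -56/(-22)*87 = -56*(-1)/22*87 = -8*(-7/22)*87 = (28/11)*87 = 2436/11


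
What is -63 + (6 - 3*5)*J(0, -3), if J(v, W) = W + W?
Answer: -9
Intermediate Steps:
J(v, W) = 2*W
-63 + (6 - 3*5)*J(0, -3) = -63 + (6 - 3*5)*(2*(-3)) = -63 + (6 - 15)*(-6) = -63 - 9*(-6) = -63 + 54 = -9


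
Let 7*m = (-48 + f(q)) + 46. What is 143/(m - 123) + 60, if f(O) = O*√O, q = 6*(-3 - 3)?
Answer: 46621637/791425 + 216216*I/791425 ≈ 58.908 + 0.2732*I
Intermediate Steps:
q = -36 (q = 6*(-6) = -36)
f(O) = O^(3/2)
m = -2/7 - 216*I/7 (m = ((-48 + (-36)^(3/2)) + 46)/7 = ((-48 - 216*I) + 46)/7 = (-2 - 216*I)/7 = -2/7 - 216*I/7 ≈ -0.28571 - 30.857*I)
143/(m - 123) + 60 = 143/((-2/7 - 216*I/7) - 123) + 60 = 143/(-863/7 - 216*I/7) + 60 = (49*(-863/7 + 216*I/7)/791425)*143 + 60 = 7007*(-863/7 + 216*I/7)/791425 + 60 = 60 + 7007*(-863/7 + 216*I/7)/791425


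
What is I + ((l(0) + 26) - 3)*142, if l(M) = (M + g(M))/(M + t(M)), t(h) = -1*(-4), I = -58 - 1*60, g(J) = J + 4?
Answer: 3290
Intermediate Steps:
g(J) = 4 + J
I = -118 (I = -58 - 60 = -118)
t(h) = 4
l(M) = (4 + 2*M)/(4 + M) (l(M) = (M + (4 + M))/(M + 4) = (4 + 2*M)/(4 + M))
I + ((l(0) + 26) - 3)*142 = -118 + ((2*(2 + 0)/(4 + 0) + 26) - 3)*142 = -118 + ((2*2/4 + 26) - 3)*142 = -118 + ((2*(¼)*2 + 26) - 3)*142 = -118 + ((1 + 26) - 3)*142 = -118 + (27 - 3)*142 = -118 + 24*142 = -118 + 3408 = 3290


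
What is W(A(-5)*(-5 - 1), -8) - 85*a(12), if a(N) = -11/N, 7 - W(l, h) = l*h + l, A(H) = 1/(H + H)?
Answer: 5347/60 ≈ 89.117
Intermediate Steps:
A(H) = 1/(2*H)
W(l, h) = 7 - l - h*l (W(l, h) = 7 - (l*h + l) = 7 - (h*l + l) = 7 - (l + h*l) = 7 + (-l - h*l) = 7 - l - h*l)
W(A(-5)*(-5 - 1), -8) - 85*a(12) = (7 - (1/2)/(-5)*(-5 - 1) - 1*(-8)*((1/2)/(-5))*(-5 - 1)) - (-935)/12 = (7 - (1/2)*(-1/5)*(-6) - 1*(-8)*((1/2)*(-1/5))*(-6)) - (-935)/12 = (7 - (-1)*(-6)/10 - 1*(-8)*(-1/10*(-6))) - 85*(-11/12) = (7 - 1*3/5 - 1*(-8)*3/5) + 935/12 = (7 - 3/5 + 24/5) + 935/12 = 56/5 + 935/12 = 5347/60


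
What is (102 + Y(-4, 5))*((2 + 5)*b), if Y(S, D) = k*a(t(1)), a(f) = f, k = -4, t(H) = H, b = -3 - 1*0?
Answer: -2058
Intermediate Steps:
b = -3 (b = -3 + 0 = -3)
Y(S, D) = -4 (Y(S, D) = -4*1 = -4)
(102 + Y(-4, 5))*((2 + 5)*b) = (102 - 4)*((2 + 5)*(-3)) = 98*(7*(-3)) = 98*(-21) = -2058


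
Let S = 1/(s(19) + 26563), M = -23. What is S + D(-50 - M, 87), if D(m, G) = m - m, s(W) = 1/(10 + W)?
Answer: 29/770328 ≈ 3.7646e-5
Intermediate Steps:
D(m, G) = 0
S = 29/770328 (S = 1/(1/(10 + 19) + 26563) = 1/(1/29 + 26563) = 1/(770328/29) = 29/770328 ≈ 3.7646e-5)
S + D(-50 - M, 87) = 29/770328 + 0 = 29/770328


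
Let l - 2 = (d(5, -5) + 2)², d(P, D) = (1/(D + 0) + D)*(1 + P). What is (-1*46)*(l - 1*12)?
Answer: -969036/25 ≈ -38761.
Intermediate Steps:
d(P, D) = (1 + P)*(D + 1/D) (d(P, D) = (1/D + D)*(1 + P) = (D + 1/D)*(1 + P) = (1 + P)*(D + 1/D))
l = 21366/25 (l = 2 + ((1 + 5 + (-5)²*(1 + 5))/(-5) + 2)² = 2 + (-(1 + 5 + 25*6)/5 + 2)² = 2 + (-(1 + 5 + 150)/5 + 2)² = 2 + (-⅕*156 + 2)² = 2 + (-156/5 + 2)² = 2 + (-146/5)² = 2 + 21316/25 = 21366/25 ≈ 854.64)
(-1*46)*(l - 1*12) = (-1*46)*(21366/25 - 1*12) = -46*(21366/25 - 12) = -46*21066/25 = -969036/25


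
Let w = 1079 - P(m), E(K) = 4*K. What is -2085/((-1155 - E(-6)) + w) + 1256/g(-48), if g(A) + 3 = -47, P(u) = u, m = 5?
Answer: 5443/475 ≈ 11.459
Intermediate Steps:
g(A) = -50 (g(A) = -3 - 47 = -50)
w = 1074 (w = 1079 - 1*5 = 1079 - 5 = 1074)
-2085/((-1155 - E(-6)) + w) + 1256/g(-48) = -2085/((-1155 - 4*(-6)) + 1074) + 1256/(-50) = -2085/((-1155 - 1*(-24)) + 1074) + 1256*(-1/50) = -2085/((-1155 + 24) + 1074) - 628/25 = -2085/(-1131 + 1074) - 628/25 = -2085/(-57) - 628/25 = -2085*(-1/57) - 628/25 = 695/19 - 628/25 = 5443/475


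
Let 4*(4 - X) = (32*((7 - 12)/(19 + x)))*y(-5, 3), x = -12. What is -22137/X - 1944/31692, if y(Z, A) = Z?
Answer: 409218855/454252 ≈ 900.86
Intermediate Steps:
X = -172/7 (X = 4 - 32*((7 - 12)/(19 - 12))*(-5)/4 = 4 - 32*(-5/7)*(-5)/4 = 4 - (-40)*(-5)/7 = 4 - 1/4*800/7 = 4 - 200/7 = -172/7 ≈ -24.571)
-22137/X - 1944/31692 = -22137/(-172/7) - 1944/31692 = -22137*(-7/172) - 1944*1/31692 = 154959/172 - 162/2641 = 409218855/454252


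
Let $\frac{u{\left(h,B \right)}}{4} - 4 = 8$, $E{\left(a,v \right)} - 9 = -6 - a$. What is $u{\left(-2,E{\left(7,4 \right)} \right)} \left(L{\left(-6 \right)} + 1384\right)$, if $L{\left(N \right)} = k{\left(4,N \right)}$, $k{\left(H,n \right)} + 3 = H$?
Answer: $66480$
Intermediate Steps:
$E{\left(a,v \right)} = 3 - a$ ($E{\left(a,v \right)} = 9 - \left(6 + a\right) = 3 - a$)
$u{\left(h,B \right)} = 48$ ($u{\left(h,B \right)} = 16 + 4 \cdot 8 = 16 + 32 = 48$)
$k{\left(H,n \right)} = -3 + H$
$L{\left(N \right)} = 1$ ($L{\left(N \right)} = -3 + 4 = 1$)
$u{\left(-2,E{\left(7,4 \right)} \right)} \left(L{\left(-6 \right)} + 1384\right) = 48 \left(1 + 1384\right) = 48 \cdot 1385 = 66480$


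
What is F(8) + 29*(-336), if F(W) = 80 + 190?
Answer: -9474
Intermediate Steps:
F(W) = 270
F(8) + 29*(-336) = 270 + 29*(-336) = 270 - 9744 = -9474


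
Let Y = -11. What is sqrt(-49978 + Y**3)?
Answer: 3*I*sqrt(5701) ≈ 226.51*I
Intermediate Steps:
sqrt(-49978 + Y**3) = sqrt(-49978 + (-11)**3) = sqrt(-49978 - 1331) = sqrt(-51309) = 3*I*sqrt(5701)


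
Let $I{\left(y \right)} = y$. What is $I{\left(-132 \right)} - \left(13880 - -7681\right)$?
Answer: $-21693$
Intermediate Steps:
$I{\left(-132 \right)} - \left(13880 - -7681\right) = -132 - \left(13880 - -7681\right) = -132 - \left(13880 + 7681\right) = -132 - 21561 = -21693$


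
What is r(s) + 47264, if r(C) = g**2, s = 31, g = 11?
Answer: 47385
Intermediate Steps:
r(C) = 121 (r(C) = 11**2 = 121)
r(s) + 47264 = 121 + 47264 = 47385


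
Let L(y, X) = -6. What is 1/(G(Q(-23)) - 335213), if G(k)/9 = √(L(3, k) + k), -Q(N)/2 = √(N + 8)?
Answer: 1/(-335213 + 9*√2*√(-3 - I*√15)) ≈ -2.9833e-6 + 2.3e-10*I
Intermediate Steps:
Q(N) = -2*√(8 + N) (Q(N) = -2*√(N + 8) = -2*√(8 + N))
G(k) = 9*√(-6 + k)
1/(G(Q(-23)) - 335213) = 1/(9*√(-6 - 2*√(8 - 23)) - 335213) = 1/(9*√(-6 - 2*I*√15) - 335213) = 1/(-335213 + 9*√(-6 - 2*I*√15))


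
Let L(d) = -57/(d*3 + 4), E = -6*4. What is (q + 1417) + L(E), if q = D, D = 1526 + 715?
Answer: 248801/68 ≈ 3658.8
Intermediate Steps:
E = -24
D = 2241
q = 2241
L(d) = -57/(4 + 3*d) (L(d) = -57/(3*d + 4) = -57/(4 + 3*d))
(q + 1417) + L(E) = (2241 + 1417) - 57/(4 + 3*(-24)) = 3658 - 57/(4 - 72) = 3658 - 57/(-68) = 3658 - 57*(-1/68) = 3658 + 57/68 = 248801/68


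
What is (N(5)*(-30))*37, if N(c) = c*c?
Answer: -27750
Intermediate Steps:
N(c) = c**2
(N(5)*(-30))*37 = (5**2*(-30))*37 = (25*(-30))*37 = -750*37 = -27750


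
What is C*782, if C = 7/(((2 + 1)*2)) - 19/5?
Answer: -30889/15 ≈ -2059.3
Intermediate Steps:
C = -79/30 (C = 7/((3*2)) - 19*⅕ = 7/6 - 19/5 = -79/30 ≈ -2.6333)
C*782 = -79/30*782 = -30889/15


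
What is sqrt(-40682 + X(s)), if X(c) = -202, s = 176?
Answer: 2*I*sqrt(10221) ≈ 202.2*I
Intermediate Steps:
sqrt(-40682 + X(s)) = sqrt(-40682 - 202) = sqrt(-40884) = 2*I*sqrt(10221)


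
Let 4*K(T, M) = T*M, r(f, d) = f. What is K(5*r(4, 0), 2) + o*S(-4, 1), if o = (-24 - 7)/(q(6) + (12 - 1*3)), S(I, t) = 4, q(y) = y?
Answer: 26/15 ≈ 1.7333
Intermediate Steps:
K(T, M) = M*T/4 (K(T, M) = (T*M)/4 = (M*T)/4 = M*T/4)
o = -31/15 (o = (-24 - 7)/(6 + (12 - 1*3)) = -31/(6 + (12 - 3)) = -31/(6 + 9) = -31/15 ≈ -2.0667)
K(5*r(4, 0), 2) + o*S(-4, 1) = (¼)*2*(5*4) - 31/15*4 = (¼)*2*20 - 124/15 = 10 - 124/15 = 26/15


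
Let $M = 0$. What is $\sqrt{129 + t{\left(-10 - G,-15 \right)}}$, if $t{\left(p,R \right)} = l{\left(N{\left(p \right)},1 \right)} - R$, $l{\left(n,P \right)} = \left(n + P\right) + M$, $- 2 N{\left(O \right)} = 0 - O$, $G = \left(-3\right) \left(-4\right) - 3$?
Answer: $\frac{\sqrt{542}}{2} \approx 11.64$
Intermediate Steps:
$G = 9$ ($G = 12 - 3 = 9$)
$N{\left(O \right)} = \frac{O}{2}$ ($N{\left(O \right)} = - \frac{0 - O}{2} = - \frac{\left(-1\right) O}{2} = \frac{O}{2}$)
$l{\left(n,P \right)} = P + n$ ($l{\left(n,P \right)} = \left(n + P\right) + 0 = \left(P + n\right) + 0 = P + n$)
$t{\left(p,R \right)} = 1 + \frac{p}{2} - R$ ($t{\left(p,R \right)} = \left(1 + \frac{p}{2}\right) - R = 1 + \frac{p}{2} - R$)
$\sqrt{129 + t{\left(-10 - G,-15 \right)}} = \sqrt{129 + \left(1 + \frac{-10 - 9}{2} - -15\right)} = \sqrt{129 + \left(1 + \frac{-10 - 9}{2} + 15\right)} = \sqrt{129 + \left(1 + \frac{1}{2} \left(-19\right) + 15\right)} = \sqrt{129 + \left(1 - \frac{19}{2} + 15\right)} = \sqrt{129 + \frac{13}{2}} = \sqrt{\frac{271}{2}} = \frac{\sqrt{542}}{2}$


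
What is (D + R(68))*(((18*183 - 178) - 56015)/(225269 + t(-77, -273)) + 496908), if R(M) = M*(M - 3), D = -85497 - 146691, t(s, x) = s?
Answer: -96542273727419/853 ≈ -1.1318e+11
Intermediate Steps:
D = -232188
R(M) = M*(-3 + M)
(D + R(68))*(((18*183 - 178) - 56015)/(225269 + t(-77, -273)) + 496908) = (-232188 + 68*(-3 + 68))*(((18*183 - 178) - 56015)/(225269 - 77) + 496908) = (-232188 + 68*65)*(((3294 - 178) - 56015)/225192 + 496908) = (-232188 + 4420)*((3116 - 56015)*(1/225192) + 496908) = -227768*(-52899*1/225192 + 496908) = -227768*(-1603/6824 + 496908) = -227768*3390898589/6824 = -96542273727419/853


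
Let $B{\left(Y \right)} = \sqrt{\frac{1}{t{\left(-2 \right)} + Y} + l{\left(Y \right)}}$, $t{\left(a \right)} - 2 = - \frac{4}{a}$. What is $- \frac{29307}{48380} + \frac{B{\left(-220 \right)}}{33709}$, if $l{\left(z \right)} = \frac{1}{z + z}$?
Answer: $- \frac{29307}{48380} + \frac{i \sqrt{6765}}{33371910} \approx -0.60577 + 2.4646 \cdot 10^{-6} i$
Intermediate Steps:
$t{\left(a \right)} = 2 - \frac{4}{a}$
$l{\left(z \right)} = \frac{1}{2 z}$
$B{\left(Y \right)} = \sqrt{\frac{1}{4 + Y} + \frac{1}{2 Y}}$ ($B{\left(Y \right)} = \sqrt{\frac{1}{\left(2 - \frac{4}{-2}\right) + Y} + \frac{1}{2 Y}} = \sqrt{\frac{1}{\left(2 - -2\right) + Y} + \frac{1}{2 Y}} = \sqrt{\frac{1}{\left(2 + 2\right) + Y} + \frac{1}{2 Y}} = \sqrt{\frac{1}{4 + Y} + \frac{1}{2 Y}}$)
$- \frac{29307}{48380} + \frac{B{\left(-220 \right)}}{33709} = - \frac{29307}{48380} + \frac{\frac{1}{2} \sqrt{2} \sqrt{\frac{4 + 3 \left(-220\right)}{\left(-220\right) \left(4 - 220\right)}}}{33709} = \left(-29307\right) \frac{1}{48380} + \frac{\sqrt{2} \sqrt{- \frac{4 - 660}{220 \left(-216\right)}}}{2} \cdot \frac{1}{33709} = - \frac{29307}{48380} + \frac{\sqrt{2} \sqrt{\left(- \frac{1}{220}\right) \left(- \frac{1}{216}\right) \left(-656\right)}}{2} \cdot \frac{1}{33709} = - \frac{29307}{48380} + \frac{\sqrt{2} \sqrt{- \frac{41}{2970}}}{2} \cdot \frac{1}{33709} = - \frac{29307}{48380} + \frac{\sqrt{2} \frac{i \sqrt{13530}}{990}}{2} \cdot \frac{1}{33709} = - \frac{29307}{48380} + \frac{i \sqrt{6765}}{990} \cdot \frac{1}{33709} = - \frac{29307}{48380} + \frac{i \sqrt{6765}}{33371910}$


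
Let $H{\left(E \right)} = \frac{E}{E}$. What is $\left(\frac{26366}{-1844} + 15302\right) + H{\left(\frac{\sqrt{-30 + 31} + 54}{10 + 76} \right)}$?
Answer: $\frac{14096183}{922} \approx 15289.0$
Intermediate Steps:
$H{\left(E \right)} = 1$
$\left(\frac{26366}{-1844} + 15302\right) + H{\left(\frac{\sqrt{-30 + 31} + 54}{10 + 76} \right)} = \left(\frac{26366}{-1844} + 15302\right) + 1 = \left(26366 \left(- \frac{1}{1844}\right) + 15302\right) + 1 = \left(- \frac{13183}{922} + 15302\right) + 1 = \frac{14095261}{922} + 1 = \frac{14096183}{922}$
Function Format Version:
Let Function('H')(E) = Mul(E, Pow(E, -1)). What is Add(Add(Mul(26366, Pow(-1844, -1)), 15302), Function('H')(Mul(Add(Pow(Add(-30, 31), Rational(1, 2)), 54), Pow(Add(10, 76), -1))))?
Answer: Rational(14096183, 922) ≈ 15289.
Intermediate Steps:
Function('H')(E) = 1
Add(Add(Mul(26366, Pow(-1844, -1)), 15302), Function('H')(Mul(Add(Pow(Add(-30, 31), Rational(1, 2)), 54), Pow(Add(10, 76), -1)))) = Add(Add(Mul(26366, Pow(-1844, -1)), 15302), 1) = Add(Add(Mul(26366, Rational(-1, 1844)), 15302), 1) = Add(Add(Rational(-13183, 922), 15302), 1) = Add(Rational(14095261, 922), 1) = Rational(14096183, 922)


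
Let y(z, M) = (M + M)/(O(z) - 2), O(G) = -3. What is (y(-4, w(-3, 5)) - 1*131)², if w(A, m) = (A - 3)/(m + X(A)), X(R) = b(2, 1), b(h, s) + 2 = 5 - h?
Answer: 426409/25 ≈ 17056.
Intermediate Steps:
b(h, s) = 3 - h (b(h, s) = -2 + (5 - h) = 3 - h)
X(R) = 1 (X(R) = 3 - 1*2 = 3 - 2 = 1)
w(A, m) = (-3 + A)/(1 + m) (w(A, m) = (A - 3)/(m + 1) = (-3 + A)/(1 + m))
y(z, M) = -2*M/5 (y(z, M) = (M + M)/(-3 - 2) = (2*M)/(-5) = (2*M)*(-⅕) = -2*M/5)
(y(-4, w(-3, 5)) - 1*131)² = (-2*(-3 - 3)/(5*(1 + 5)) - 1*131)² = (-2*(-6)/(5*6) - 131)² = (-(-6)/15 - 131)² = (-⅖*(-1) - 131)² = (⅖ - 131)² = (-653/5)² = 426409/25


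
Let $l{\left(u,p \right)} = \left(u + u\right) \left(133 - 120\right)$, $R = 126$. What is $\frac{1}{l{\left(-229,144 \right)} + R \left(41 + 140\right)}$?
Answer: $\frac{1}{16852} \approx 5.934 \cdot 10^{-5}$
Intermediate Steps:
$l{\left(u,p \right)} = 26 u$ ($l{\left(u,p \right)} = 2 u 13 = 26 u$)
$\frac{1}{l{\left(-229,144 \right)} + R \left(41 + 140\right)} = \frac{1}{26 \left(-229\right) + 126 \left(41 + 140\right)} = \frac{1}{-5954 + 126 \cdot 181} = \frac{1}{-5954 + 22806} = \frac{1}{16852}$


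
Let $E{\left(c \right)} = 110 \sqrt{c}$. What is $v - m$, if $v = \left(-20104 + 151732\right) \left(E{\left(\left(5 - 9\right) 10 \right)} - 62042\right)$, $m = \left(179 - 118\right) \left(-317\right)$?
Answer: $-8166445039 + 28958160 i \sqrt{10} \approx -8.1664 \cdot 10^{9} + 9.1574 \cdot 10^{7} i$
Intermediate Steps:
$m = -19337$ ($m = 61 \left(-317\right) = -19337$)
$v = -8166464376 + 28958160 i \sqrt{10}$ ($v = \left(-20104 + 151732\right) \left(110 \sqrt{\left(5 - 9\right) 10} - 62042\right) = 131628 \left(110 \sqrt{\left(-4\right) 10} - 62042\right) = 131628 \left(110 \sqrt{-40} - 62042\right) = 131628 \left(110 \cdot 2 i \sqrt{10} - 62042\right) = 131628 \left(220 i \sqrt{10} - 62042\right) = 131628 \left(-62042 + 220 i \sqrt{10}\right) = -8166464376 + 28958160 i \sqrt{10} \approx -8.1665 \cdot 10^{9} + 9.1574 \cdot 10^{7} i$)
$v - m = \left(-8166464376 + 28958160 i \sqrt{10}\right) - -19337 = \left(-8166464376 + 28958160 i \sqrt{10}\right) + 19337 = -8166445039 + 28958160 i \sqrt{10}$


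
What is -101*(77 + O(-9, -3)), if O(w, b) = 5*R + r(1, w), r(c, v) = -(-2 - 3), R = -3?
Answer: -6767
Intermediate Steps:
r(c, v) = 5 (r(c, v) = -1*(-5) = 5)
O(w, b) = -10 (O(w, b) = 5*(-3) + 5 = -15 + 5 = -10)
-101*(77 + O(-9, -3)) = -101*(77 - 10) = -101*67 = -6767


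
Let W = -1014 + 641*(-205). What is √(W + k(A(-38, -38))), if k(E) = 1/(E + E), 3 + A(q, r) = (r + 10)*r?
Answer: I*√596267394274/2122 ≈ 363.89*I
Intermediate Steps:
W = -132419 (W = -1014 - 131405 = -132419)
A(q, r) = -3 + r*(10 + r) (A(q, r) = -3 + (r + 10)*r = -3 + (10 + r)*r = -3 + r*(10 + r))
k(E) = 1/(2*E)
√(W + k(A(-38, -38))) = √(-132419 + 1/(2*(-3 + (-38)² + 10*(-38)))) = √(-132419 + 1/(2*(-3 + 1444 - 380))) = √(-132419 + (½)/1061) = √(-132419 + (½)*(1/1061)) = √(-132419 + 1/2122) = √(-280993117/2122) = I*√596267394274/2122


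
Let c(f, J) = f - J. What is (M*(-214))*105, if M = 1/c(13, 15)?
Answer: 11235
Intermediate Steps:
M = -½ (M = 1/(13 - 1*15) = 1/(13 - 15) = 1/(-2) = -½ ≈ -0.50000)
(M*(-214))*105 = -½*(-214)*105 = 107*105 = 11235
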